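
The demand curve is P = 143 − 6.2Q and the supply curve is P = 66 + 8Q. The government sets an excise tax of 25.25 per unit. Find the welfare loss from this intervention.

22.45

Competitive equilibrium: 143 − 6.2Q = 66 + 8Q → Q* = 5.4225, P* = 109.3803.
With the tax, the buyer price exceeds the seller price by 25.25: (143 − 6.2Q) − (66 + 8Q) = 25.25 → Q' = 3.6444.
ΔQ = 5.4225 − 3.6444 = 1.7781; the wedge equals the tax, 25.25.
DWL = ½ × 1.7781 × 25.25 = 22.45.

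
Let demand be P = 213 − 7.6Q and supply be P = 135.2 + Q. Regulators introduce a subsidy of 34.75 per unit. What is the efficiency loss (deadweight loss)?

Competitive equilibrium: 213 − 7.6Q = 135.2 + Q → Q* = 9.0465, P* = 144.2465.
The subsidy lowers effective supply by 34.75: P = 100.45 + Q.
New quantity: 213 − 7.6Q = 100.45 + Q → Q' = 13.0872.
Overproduction ΔQ = 13.0872 − 9.0465 = 4.0407; wedge = subsidy = 34.75.
DWL = ½ × 4.0407 × 34.75 = 70.21.

70.21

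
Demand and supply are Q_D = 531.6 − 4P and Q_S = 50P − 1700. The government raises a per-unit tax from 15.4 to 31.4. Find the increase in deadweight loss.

In inverse form: demand P = 132.9 − 0.25Q, supply P = 34 + 0.02Q.
Competitive equilibrium: 132.9 − 0.25Q = 34 + 0.02Q → Q* = 366.2963, P* = 41.3259.
For a per-unit tax t: ΔQ = t/0.27, so DWL = ½·t·(t/0.27) = t²/0.54.
At t = 15.4: DWL = 439.185. At t = 31.4: DWL = 1825.852.
Increase = 1825.852 − 439.185 = 1386.67.

1386.67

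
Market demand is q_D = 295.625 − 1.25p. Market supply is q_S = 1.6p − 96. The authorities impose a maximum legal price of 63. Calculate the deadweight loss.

10099.83

In inverse form: demand p = 236.5 − 0.8q, supply p = 60 + 0.625q.
Competitive equilibrium: 236.5 − 0.8q = 60 + 0.625q → q* = 123.8596, p* = 137.4123.
At the ceiling p = 63, quantity supplied = (63 − 60)/0.625 = 4.8.
Willingness to pay at q' = 4.8: 236.5 − 0.8·4.8 = 232.66.
Δq = 123.8596 − 4.8 = 119.0596; wedge = 232.66 − 63 = 169.66.
Welfare loss = ½ × 119.0596 × 169.66 = 10099.83.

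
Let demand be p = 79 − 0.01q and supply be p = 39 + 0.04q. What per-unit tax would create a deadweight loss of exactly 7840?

28

Competitive equilibrium: 79 − 0.01q = 39 + 0.04q → q* = 800, p* = 71.
A tax t gives Δq = t/0.05 and wedge t, so DWL = t²/0.1.
t²/0.1 = 7840 → t² = 784 → t = 28.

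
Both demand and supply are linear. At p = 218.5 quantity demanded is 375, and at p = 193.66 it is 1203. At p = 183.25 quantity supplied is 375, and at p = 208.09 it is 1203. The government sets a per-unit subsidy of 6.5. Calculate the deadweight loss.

352.08

Demand slope = (193.66 − 218.5)/(1203 − 375) = −0.03, so p = 229.75 − 0.03q.
Supply slope = (208.09 − 183.25)/(1203 − 375) = 0.03, so p = 172 + 0.03q.
Competitive equilibrium: 229.75 − 0.03q = 172 + 0.03q → q* = 962.5, p* = 200.875.
The subsidy lowers effective supply by 6.5: p = 165.5 + 0.03q.
New quantity: 229.75 − 0.03q = 165.5 + 0.03q → q' = 1070.8333.
Overproduction Δq = 1070.8333 − 962.5 = 108.3333; wedge = subsidy = 6.5.
Welfare loss = ½ × 108.3333 × 6.5 = 352.08.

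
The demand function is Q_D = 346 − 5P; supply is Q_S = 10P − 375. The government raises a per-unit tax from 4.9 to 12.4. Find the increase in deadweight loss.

In inverse form: demand P = 69.2 − 0.2Q, supply P = 37.5 + 0.1Q.
Competitive equilibrium: 69.2 − 0.2Q = 37.5 + 0.1Q → Q* = 105.6667, P* = 48.0667.
For a per-unit tax t: ΔQ = t/0.3, so DWL = ½·t·(t/0.3) = t²/0.6.
At t = 4.9: DWL = 40.017. At t = 12.4: DWL = 256.267.
Increase = 256.267 − 40.017 = 216.25.

216.25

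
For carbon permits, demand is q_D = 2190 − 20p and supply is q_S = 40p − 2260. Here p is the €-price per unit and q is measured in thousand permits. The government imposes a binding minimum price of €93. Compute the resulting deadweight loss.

In inverse form: demand p = 109.5 − 0.05q, supply p = 56.5 + 0.025q.
Competitive equilibrium: 109.5 − 0.05q = 56.5 + 0.025q → q* = 706.6667, p* = 74.1667.
At the floor p = 93, quantity demanded = (109.5 − 93)/0.05 = 330.
Sellers' marginal cost at q' = 330: 56.5 + 0.025·330 = 64.75.
Δq = 706.6667 − 330 = 376.6667; wedge = 93 − 64.75 = 28.25.
DWL = ½ × 376.6667 × 28.25 = €5320.42 thousand.

€5320.42 thousand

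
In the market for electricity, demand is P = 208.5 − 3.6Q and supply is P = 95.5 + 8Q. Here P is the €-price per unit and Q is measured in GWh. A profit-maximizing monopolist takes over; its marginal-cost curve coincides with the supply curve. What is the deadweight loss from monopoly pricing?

Competitive equilibrium: 208.5 − 3.6Q = 95.5 + 8Q → Q* = 9.7414, P* = 173.431.
Marginal revenue: MR = 208.5 − 7.2Q. Set MR = MC: 208.5 − 7.2Q = 95.5 + 8Q → Q_m = 7.4342.
Price P_m = 208.5 − 3.6·7.4342 = 181.7369; MC(Q_m) = 95.5 + 8·7.4342 = 154.9736.
Competitive Q* = 9.7414, so ΔQ = 2.3072; wedge = 181.7369 − 154.9736 = 26.7633.
DWL = ½ × 2.3072 × 26.7633 = €30.87.

€30.87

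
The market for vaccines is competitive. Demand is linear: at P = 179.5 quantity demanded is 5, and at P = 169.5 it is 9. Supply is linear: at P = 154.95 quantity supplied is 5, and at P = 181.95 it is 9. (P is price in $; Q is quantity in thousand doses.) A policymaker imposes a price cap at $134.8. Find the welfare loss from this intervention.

$147.08 thousand

Demand slope = (169.5 − 179.5)/(9 − 5) = −2.5, so P = 192 − 2.5Q.
Supply slope = (181.95 − 154.95)/(9 − 5) = 6.75, so P = 121.2 + 6.75Q.
Competitive equilibrium: 192 − 2.5Q = 121.2 + 6.75Q → Q* = 7.6541, P* = 172.8649.
At the ceiling P = 134.8, quantity supplied = (134.8 − 121.2)/6.75 = 2.0148.
Willingness to pay at Q' = 2.0148: 192 − 2.5·2.0148 = 186.963.
ΔQ = 7.6541 − 2.0148 = 5.6393; wedge = 186.963 − 134.8 = 52.163.
Welfare loss = ½ × 5.6393 × 52.163 = $147.08 thousand.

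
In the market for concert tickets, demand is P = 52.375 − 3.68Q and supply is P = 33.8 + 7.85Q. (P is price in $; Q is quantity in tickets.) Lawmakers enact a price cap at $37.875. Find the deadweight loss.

Competitive equilibrium: 52.375 − 3.68Q = 33.8 + 7.85Q → Q* = 1.611, P* = 46.4465.
At the ceiling P = 37.875, quantity supplied = (37.875 − 33.8)/7.85 = 0.5191.
Willingness to pay at Q' = 0.5191: 52.375 − 3.68·0.5191 = 50.4647.
ΔQ = 1.611 − 0.5191 = 1.0919; wedge = 50.4647 − 37.875 = 12.5897.
Deadweight loss = ½ × 1.0919 × 12.5897 = $6.87.

$6.87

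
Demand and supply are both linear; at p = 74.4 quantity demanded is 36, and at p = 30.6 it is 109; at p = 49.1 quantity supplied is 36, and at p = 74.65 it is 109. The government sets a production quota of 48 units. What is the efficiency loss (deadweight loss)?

Demand slope = (30.6 − 74.4)/(109 − 36) = −0.6, so p = 96 − 0.6q.
Supply slope = (74.65 − 49.1)/(109 − 36) = 0.35, so p = 36.5 + 0.35q.
Competitive equilibrium: 96 − 0.6q = 36.5 + 0.35q → q* = 62.6316, p* = 58.4211.
At q = 48: demand price = 96 − 0.6·48 = 67.2; supply price = 36.5 + 0.35·48 = 53.3.
Δq = 62.6316 − 48 = 14.6316; wedge = 67.2 − 53.3 = 13.9.
Deadweight loss = ½ × 14.6316 × 13.9 = 101.69.

101.69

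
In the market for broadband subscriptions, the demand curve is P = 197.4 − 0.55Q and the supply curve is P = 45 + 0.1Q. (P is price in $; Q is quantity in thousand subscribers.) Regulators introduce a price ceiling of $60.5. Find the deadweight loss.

Competitive equilibrium: 197.4 − 0.55Q = 45 + 0.1Q → Q* = 234.4615, P* = 68.4462.
At the ceiling P = 60.5, quantity supplied = (60.5 − 45)/0.1 = 155.
Willingness to pay at Q' = 155: 197.4 − 0.55·155 = 112.15.
ΔQ = 234.4615 − 155 = 79.4615; wedge = 112.15 − 60.5 = 51.65.
The triangle = ½ × 79.4615 × 51.65 = $2052.09 thousand.

$2052.09 thousand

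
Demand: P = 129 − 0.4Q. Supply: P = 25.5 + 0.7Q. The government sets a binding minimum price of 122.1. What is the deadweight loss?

3247.49

Competitive equilibrium: 129 − 0.4Q = 25.5 + 0.7Q → Q* = 94.0909, P* = 91.3636.
At the floor P = 122.1, quantity demanded = (129 − 122.1)/0.4 = 17.25.
Sellers' marginal cost at Q' = 17.25: 25.5 + 0.7·17.25 = 37.575.
ΔQ = 94.0909 − 17.25 = 76.8409; wedge = 122.1 − 37.575 = 84.525.
Deadweight loss = ½ × 76.8409 × 84.525 = 3247.49.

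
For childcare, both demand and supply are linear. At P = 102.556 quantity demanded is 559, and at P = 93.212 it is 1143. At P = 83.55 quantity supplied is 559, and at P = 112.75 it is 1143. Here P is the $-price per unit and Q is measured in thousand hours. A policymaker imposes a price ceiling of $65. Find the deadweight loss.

Demand slope = (93.212 − 102.556)/(1143 − 559) = −0.016, so P = 111.5 − 0.016Q.
Supply slope = (112.75 − 83.55)/(1143 − 559) = 0.05, so P = 55.6 + 0.05Q.
Competitive equilibrium: 111.5 − 0.016Q = 55.6 + 0.05Q → Q* = 846.9697, P* = 97.9485.
At the ceiling P = 65, quantity supplied = (65 − 55.6)/0.05 = 188.
Willingness to pay at Q' = 188: 111.5 − 0.016·188 = 108.492.
ΔQ = 846.9697 − 188 = 658.9697; wedge = 108.492 − 65 = 43.492.
Deadweight loss = ½ × 658.9697 × 43.492 = $14329.96 thousand.

$14329.96 thousand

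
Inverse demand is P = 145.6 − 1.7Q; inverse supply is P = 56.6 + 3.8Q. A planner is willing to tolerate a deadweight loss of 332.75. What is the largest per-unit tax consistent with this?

Competitive equilibrium: 145.6 − 1.7Q = 56.6 + 3.8Q → Q* = 16.1818, P* = 118.0909.
A tax t gives ΔQ = t/5.5 and wedge t, so DWL = t²/11.
t²/11 = 332.75 → t² = 3660.25 → t = 60.5.

60.5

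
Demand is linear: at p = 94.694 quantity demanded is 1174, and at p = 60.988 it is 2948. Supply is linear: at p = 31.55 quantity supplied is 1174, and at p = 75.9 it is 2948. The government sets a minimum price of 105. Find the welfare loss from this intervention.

86032.18

Demand slope = (60.988 − 94.694)/(2948 − 1174) = −0.019, so p = 117 − 0.019q.
Supply slope = (75.9 − 31.55)/(2948 − 1174) = 0.025, so p = 2.2 + 0.025q.
Competitive equilibrium: 117 − 0.019q = 2.2 + 0.025q → q* = 2609.09091, p* = 67.42727.
At the floor p = 105, quantity demanded = (117 − 105)/0.019 = 631.57895.
Sellers' marginal cost at q' = 631.57895: 2.2 + 0.025·631.57895 = 17.98947.
Δq = 2609.09091 − 631.57895 = 1977.51196; wedge = 105 − 17.98947 = 87.01053.
The triangle = ½ × 1977.51196 × 87.01053 = 86032.18.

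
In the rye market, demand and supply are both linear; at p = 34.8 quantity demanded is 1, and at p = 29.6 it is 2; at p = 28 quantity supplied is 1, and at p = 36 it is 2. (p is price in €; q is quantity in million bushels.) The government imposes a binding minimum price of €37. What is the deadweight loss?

Demand slope = (29.6 − 34.8)/(2 − 1) = −5.2, so p = 40 − 5.2q.
Supply slope = (36 − 28)/(2 − 1) = 8, so p = 20 + 8q.
Competitive equilibrium: 40 − 5.2q = 20 + 8q → q* = 1.5152, p* = 32.1212.
At the floor p = 37, quantity demanded = (40 − 37)/5.2 = 0.5769.
Sellers' marginal cost at q' = 0.5769: 20 + 8·0.5769 = 24.6152.
Δq = 1.5152 − 0.5769 = 0.9383; wedge = 37 − 24.6152 = 12.3848.
DWL = ½ × 0.9383 × 12.3848 = €5.81 million.

€5.81 million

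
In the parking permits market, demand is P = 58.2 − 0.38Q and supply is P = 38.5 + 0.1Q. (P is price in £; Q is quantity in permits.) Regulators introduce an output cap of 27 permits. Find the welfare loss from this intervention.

Competitive equilibrium: 58.2 − 0.38Q = 38.5 + 0.1Q → Q* = 41.0417, P* = 42.6042.
At Q = 27: demand price = 58.2 − 0.38·27 = 47.94; supply price = 38.5 + 0.1·27 = 41.2.
ΔQ = 41.0417 − 27 = 14.0417; wedge = 47.94 − 41.2 = 6.74.
Welfare loss = ½ × 14.0417 × 6.74 = £47.32.

£47.32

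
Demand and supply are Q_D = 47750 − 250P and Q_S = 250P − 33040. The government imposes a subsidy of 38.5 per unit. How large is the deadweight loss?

92640.625

In inverse form: demand P = 191 − 0.004Q, supply P = 132.16 + 0.004Q.
Competitive equilibrium: 191 − 0.004Q = 132.16 + 0.004Q → Q* = 7355, P* = 161.58.
The subsidy lowers effective supply by 38.5: P = 93.66 + 0.004Q.
New quantity: 191 − 0.004Q = 93.66 + 0.004Q → Q' = 12167.5.
Overproduction ΔQ = 12167.5 − 7355 = 4812.5; wedge = subsidy = 38.5.
The triangle = ½ × 4812.5 × 38.5 = 92640.625.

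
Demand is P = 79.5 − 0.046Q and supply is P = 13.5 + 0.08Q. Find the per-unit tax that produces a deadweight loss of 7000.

Competitive equilibrium: 79.5 − 0.046Q = 13.5 + 0.08Q → Q* = 523.8095, P* = 55.4048.
A tax t gives ΔQ = t/0.126 and wedge t, so DWL = t²/0.252.
t²/0.252 = 7000 → t² = 1764 → t = 42.

42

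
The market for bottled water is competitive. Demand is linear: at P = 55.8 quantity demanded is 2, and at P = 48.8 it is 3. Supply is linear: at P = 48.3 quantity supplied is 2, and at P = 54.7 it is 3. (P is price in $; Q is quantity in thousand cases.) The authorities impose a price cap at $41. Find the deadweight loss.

Demand slope = (48.8 − 55.8)/(3 − 2) = −7, so P = 69.8 − 7Q.
Supply slope = (54.7 − 48.3)/(3 − 2) = 6.4, so P = 35.5 + 6.4Q.
Competitive equilibrium: 69.8 − 7Q = 35.5 + 6.4Q → Q* = 2.5597, P* = 51.8821.
At the ceiling P = 41, quantity supplied = (41 − 35.5)/6.4 = 0.8594.
Willingness to pay at Q' = 0.8594: 69.8 − 7·0.8594 = 63.7842.
ΔQ = 2.5597 − 0.8594 = 1.7003; wedge = 63.7842 − 41 = 22.7842.
Welfare loss = ½ × 1.7003 × 22.7842 = $19.37 thousand.

$19.37 thousand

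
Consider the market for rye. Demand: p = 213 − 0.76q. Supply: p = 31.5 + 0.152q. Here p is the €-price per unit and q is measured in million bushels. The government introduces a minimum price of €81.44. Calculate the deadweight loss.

€306.08 million

Competitive equilibrium: 213 − 0.76q = 31.5 + 0.152q → q* = 199.0132, p* = 61.75.
At the floor p = 81.44, quantity demanded = (213 − 81.44)/0.76 = 173.1053.
Sellers' marginal cost at q' = 173.1053: 31.5 + 0.152·173.1053 = 57.812.
Δq = 199.0132 − 173.1053 = 25.9079; wedge = 81.44 − 57.812 = 23.628.
Deadweight loss = ½ × 25.9079 × 23.628 = €306.08 million.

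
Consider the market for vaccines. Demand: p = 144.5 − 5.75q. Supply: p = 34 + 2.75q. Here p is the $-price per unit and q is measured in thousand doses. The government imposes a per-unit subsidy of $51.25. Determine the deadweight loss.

$154.50 thousand

Competitive equilibrium: 144.5 − 5.75q = 34 + 2.75q → q* = 13, p* = 69.75.
The subsidy lowers effective supply by 51.25: p = 2.75q − 17.25.
New quantity: 144.5 − 5.75q = 2.75q − 17.25 → q' = 19.0294.
Overproduction Δq = 19.0294 − 13 = 6.0294; wedge = subsidy = 51.25.
Deadweight loss = ½ × 6.0294 × 51.25 = $154.50 thousand.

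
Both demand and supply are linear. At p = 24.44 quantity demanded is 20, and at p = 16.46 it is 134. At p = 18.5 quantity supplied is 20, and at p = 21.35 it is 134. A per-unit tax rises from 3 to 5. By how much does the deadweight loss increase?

Demand slope = (16.46 − 24.44)/(134 − 20) = −0.07, so p = 25.84 − 0.07q.
Supply slope = (21.35 − 18.5)/(134 − 20) = 0.025, so p = 18 + 0.025q.
Competitive equilibrium: 25.84 − 0.07q = 18 + 0.025q → q* = 82.5263, p* = 20.0632.
For a per-unit tax t: Δq = t/0.095, so DWL = ½·t·(t/0.095) = t²/0.19.
At t = 3: DWL = 47.368. At t = 5: DWL = 131.579.
Increase = 131.579 − 47.368 = 84.21.

84.21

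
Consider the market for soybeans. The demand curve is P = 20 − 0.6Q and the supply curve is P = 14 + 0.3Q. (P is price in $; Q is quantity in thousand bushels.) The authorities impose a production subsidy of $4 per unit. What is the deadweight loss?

Competitive equilibrium: 20 − 0.6Q = 14 + 0.3Q → Q* = 6.6667, P* = 16.
The subsidy lowers effective supply by 4: P = 10 + 0.3Q.
New quantity: 20 − 0.6Q = 10 + 0.3Q → Q' = 11.1111.
Overproduction ΔQ = 11.1111 − 6.6667 = 4.4444; wedge = subsidy = 4.
DWL = ½ × 4.4444 × 4 = $8.89 thousand.

$8.89 thousand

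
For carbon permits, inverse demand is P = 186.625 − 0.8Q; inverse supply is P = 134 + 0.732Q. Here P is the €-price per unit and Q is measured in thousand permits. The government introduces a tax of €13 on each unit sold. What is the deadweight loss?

Competitive equilibrium: 186.625 − 0.8Q = 134 + 0.732Q → Q* = 34.3505, P* = 159.1446.
With the tax, the buyer price exceeds the seller price by 13: (186.625 − 0.8Q) − (134 + 0.732Q) = 13 → Q' = 25.8649.
ΔQ = 34.3505 − 25.8649 = 8.4856; the wedge equals the tax, 13.
DWL = ½ × 8.4856 × 13 = €55.16 thousand.

€55.16 thousand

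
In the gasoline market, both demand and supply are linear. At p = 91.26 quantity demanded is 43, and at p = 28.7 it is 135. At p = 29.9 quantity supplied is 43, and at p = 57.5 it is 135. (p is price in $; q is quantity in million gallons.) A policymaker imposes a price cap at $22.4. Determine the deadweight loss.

Demand slope = (28.7 − 91.26)/(135 − 43) = −0.68, so p = 120.5 − 0.68q.
Supply slope = (57.5 − 29.9)/(135 − 43) = 0.3, so p = 17 + 0.3q.
Competitive equilibrium: 120.5 − 0.68q = 17 + 0.3q → q* = 105.6122, p* = 48.6837.
At the ceiling p = 22.4, quantity supplied = (22.4 − 17)/0.3 = 18.
Willingness to pay at q' = 18: 120.5 − 0.68·18 = 108.26.
Δq = 105.6122 − 18 = 87.6122; wedge = 108.26 − 22.4 = 85.86.
The triangle = ½ × 87.6122 × 85.86 = $3761.19 million.

$3761.19 million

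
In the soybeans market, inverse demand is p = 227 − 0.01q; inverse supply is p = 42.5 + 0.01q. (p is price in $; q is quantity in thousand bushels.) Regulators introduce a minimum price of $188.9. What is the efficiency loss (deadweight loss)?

$293222.25 thousand

Competitive equilibrium: 227 − 0.01q = 42.5 + 0.01q → q* = 9225, p* = 134.75.
At the floor p = 188.9, quantity demanded = (227 − 188.9)/0.01 = 3810.
Sellers' marginal cost at q' = 3810: 42.5 + 0.01·3810 = 80.6.
Δq = 9225 − 3810 = 5415; wedge = 188.9 − 80.6 = 108.3.
The triangle = ½ × 5415 × 108.3 = $293222.25 thousand.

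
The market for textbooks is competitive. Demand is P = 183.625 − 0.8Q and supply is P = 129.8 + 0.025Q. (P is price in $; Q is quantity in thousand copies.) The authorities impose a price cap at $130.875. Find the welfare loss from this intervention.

Competitive equilibrium: 183.625 − 0.8Q = 129.8 + 0.025Q → Q* = 65.2424, P* = 131.4311.
At the ceiling P = 130.875, quantity supplied = (130.875 − 129.8)/0.025 = 43.
Willingness to pay at Q' = 43: 183.625 − 0.8·43 = 149.225.
ΔQ = 65.2424 − 43 = 22.2424; wedge = 149.225 − 130.875 = 18.35.
Deadweight loss = ½ × 22.2424 × 18.35 = $204.07 thousand.

$204.07 thousand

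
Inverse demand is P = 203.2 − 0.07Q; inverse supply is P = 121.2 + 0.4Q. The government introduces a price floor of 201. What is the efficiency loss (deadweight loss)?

Competitive equilibrium: 203.2 − 0.07Q = 121.2 + 0.4Q → Q* = 174.4681, P* = 190.9872.
At the floor P = 201, quantity demanded = (203.2 − 201)/0.07 = 31.4286.
Sellers' marginal cost at Q' = 31.4286: 121.2 + 0.4·31.4286 = 133.7714.
ΔQ = 174.4681 − 31.4286 = 143.0395; wedge = 201 − 133.7714 = 67.2286.
The triangle = ½ × 143.0395 × 67.2286 = 4808.17.

4808.17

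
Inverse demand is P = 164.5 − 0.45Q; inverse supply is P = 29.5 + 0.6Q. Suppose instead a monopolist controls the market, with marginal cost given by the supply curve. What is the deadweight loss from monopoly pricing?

781.07

Competitive equilibrium: 164.5 − 0.45Q = 29.5 + 0.6Q → Q* = 128.5714, P* = 106.6429.
Marginal revenue: MR = 164.5 − 0.9Q. Set MR = MC: 164.5 − 0.9Q = 29.5 + 0.6Q → Q_m = 90.
Price P_m = 164.5 − 0.45·90 = 124; MC(Q_m) = 29.5 + 0.6·90 = 83.5.
Competitive Q* = 128.5714, so ΔQ = 38.5714; wedge = 124 − 83.5 = 40.5.
Deadweight loss = ½ × 38.5714 × 40.5 = 781.07.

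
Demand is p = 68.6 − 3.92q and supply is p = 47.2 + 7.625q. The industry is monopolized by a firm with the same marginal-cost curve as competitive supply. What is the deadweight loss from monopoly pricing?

Competitive equilibrium: 68.6 − 3.92q = 47.2 + 7.625q → q* = 1.8536, p* = 61.3338.
Marginal revenue: MR = 68.6 − 7.84q. Set MR = MC: 68.6 − 7.84q = 47.2 + 7.625q → q_m = 1.3838.
Price p_m = 68.6 − 3.92·1.3838 = 63.1755; MC(q_m) = 47.2 + 7.625·1.3838 = 57.7515.
Competitive q* = 1.8536, so Δq = 0.4698; wedge = 63.1755 − 57.7515 = 5.424.
DWL = ½ × 0.4698 × 5.424 = 1.27.

1.27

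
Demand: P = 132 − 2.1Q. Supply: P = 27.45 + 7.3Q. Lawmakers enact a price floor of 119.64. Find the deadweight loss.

128.88

Competitive equilibrium: 132 − 2.1Q = 27.45 + 7.3Q → Q* = 11.1223, P* = 108.6431.
At the floor P = 119.64, quantity demanded = (132 − 119.64)/2.1 = 5.8857.
Sellers' marginal cost at Q' = 5.8857: 27.45 + 7.3·5.8857 = 70.4156.
ΔQ = 11.1223 − 5.8857 = 5.2366; wedge = 119.64 − 70.4156 = 49.2244.
Welfare loss = ½ × 5.2366 × 49.2244 = 128.88.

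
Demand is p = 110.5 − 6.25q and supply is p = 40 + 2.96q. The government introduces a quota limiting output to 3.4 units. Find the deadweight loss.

83.36

Competitive equilibrium: 110.5 − 6.25q = 40 + 2.96q → q* = 7.6547, p* = 62.658.
At q = 3.4: demand price = 110.5 − 6.25·3.4 = 89.25; supply price = 40 + 2.96·3.4 = 50.064.
Δq = 7.6547 − 3.4 = 4.2547; wedge = 89.25 − 50.064 = 39.186.
Deadweight loss = ½ × 4.2547 × 39.186 = 83.36.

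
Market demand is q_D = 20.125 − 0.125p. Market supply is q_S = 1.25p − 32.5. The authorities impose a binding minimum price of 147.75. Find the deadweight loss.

823.99

In inverse form: demand p = 161 − 8q, supply p = 26 + 0.8q.
Competitive equilibrium: 161 − 8q = 26 + 0.8q → q* = 15.34091, p* = 38.27273.
At the floor p = 147.75, quantity demanded = (161 − 147.75)/8 = 1.65625.
Sellers' marginal cost at q' = 1.65625: 26 + 0.8·1.65625 = 27.325.
Δq = 15.34091 − 1.65625 = 13.68466; wedge = 147.75 − 27.325 = 120.425.
Deadweight loss = ½ × 13.68466 × 120.425 = 823.99.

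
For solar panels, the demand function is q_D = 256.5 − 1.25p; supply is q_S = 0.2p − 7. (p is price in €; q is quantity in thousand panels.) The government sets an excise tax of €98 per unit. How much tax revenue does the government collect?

€1219.93 thousand

In inverse form: demand p = 205.2 − 0.8q, supply p = 35 + 5q.
Competitive equilibrium: 205.2 − 0.8q = 35 + 5q → q* = 29.3448, p* = 181.7241.
With the tax, the buyer price exceeds the seller price by 98: (205.2 − 0.8q) − (35 + 5q) = 98 → q' = 12.4483.
Tax revenue = 98 × 12.4483 = €1219.93 thousand.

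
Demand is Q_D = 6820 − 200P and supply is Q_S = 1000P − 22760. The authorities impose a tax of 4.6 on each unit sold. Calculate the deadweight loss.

1763.33

In inverse form: demand P = 34.1 − 0.005Q, supply P = 22.76 + 0.001Q.
Competitive equilibrium: 34.1 − 0.005Q = 22.76 + 0.001Q → Q* = 1890, P* = 24.65.
With the tax, the buyer price exceeds the seller price by 4.6: (34.1 − 0.005Q) − (22.76 + 0.001Q) = 4.6 → Q' = 1123.3333.
ΔQ = 1890 − 1123.3333 = 766.6667; the wedge equals the tax, 4.6.
The triangle = ½ × 766.6667 × 4.6 = 1763.33.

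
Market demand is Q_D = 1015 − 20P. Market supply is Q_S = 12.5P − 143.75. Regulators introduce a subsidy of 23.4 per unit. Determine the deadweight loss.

2106

In inverse form: demand P = 50.75 − 0.05Q, supply P = 11.5 + 0.08Q.
Competitive equilibrium: 50.75 − 0.05Q = 11.5 + 0.08Q → Q* = 301.9231, P* = 35.6538.
The subsidy lowers effective supply by 23.4: P = 0.08Q − 11.9.
New quantity: 50.75 − 0.05Q = 0.08Q − 11.9 → Q' = 481.9231.
Overproduction ΔQ = 481.9231 − 301.9231 = 180; wedge = subsidy = 23.4.
Deadweight loss = ½ × 180 × 23.4 = 2106.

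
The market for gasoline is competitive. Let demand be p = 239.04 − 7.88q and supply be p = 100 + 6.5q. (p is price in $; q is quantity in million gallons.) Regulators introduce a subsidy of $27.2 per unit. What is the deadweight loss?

Competitive equilibrium: 239.04 − 7.88q = 100 + 6.5q → q* = 9.669, p* = 162.8484.
The subsidy lowers effective supply by 27.2: p = 72.8 + 6.5q.
New quantity: 239.04 − 7.88q = 72.8 + 6.5q → q' = 11.5605.
Overproduction Δq = 11.5605 − 9.669 = 1.8915; wedge = subsidy = 27.2.
Welfare loss = ½ × 1.8915 × 27.2 = $25.72 million.

$25.72 million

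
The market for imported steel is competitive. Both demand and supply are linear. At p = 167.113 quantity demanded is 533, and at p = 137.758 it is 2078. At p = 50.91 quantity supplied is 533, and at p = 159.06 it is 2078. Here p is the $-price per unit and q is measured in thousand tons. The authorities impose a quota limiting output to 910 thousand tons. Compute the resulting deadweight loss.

Demand slope = (137.758 − 167.113)/(2078 − 533) = −0.019, so p = 177.24 − 0.019q.
Supply slope = (159.06 − 50.91)/(2078 − 533) = 0.07, so p = 13.6 + 0.07q.
Competitive equilibrium: 177.24 − 0.019q = 13.6 + 0.07q → q* = 1838.6517, p* = 142.3056.
At q = 910: demand price = 177.24 − 0.019·910 = 159.95; supply price = 13.6 + 0.07·910 = 77.3.
Δq = 1838.6517 − 910 = 928.6517; wedge = 159.95 − 77.3 = 82.65.
The triangle = ½ × 928.6517 × 82.65 = $38376.53 thousand.

$38376.53 thousand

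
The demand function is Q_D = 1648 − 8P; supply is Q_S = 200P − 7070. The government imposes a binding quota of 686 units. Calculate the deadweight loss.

25528.31

In inverse form: demand P = 206 − 0.125Q, supply P = 35.35 + 0.005Q.
Competitive equilibrium: 206 − 0.125Q = 35.35 + 0.005Q → Q* = 1312.6923, P* = 41.9135.
At Q = 686: demand price = 206 − 0.125·686 = 120.25; supply price = 35.35 + 0.005·686 = 38.78.
ΔQ = 1312.6923 − 686 = 626.6923; wedge = 120.25 − 38.78 = 81.47.
Welfare loss = ½ × 626.6923 × 81.47 = 25528.31.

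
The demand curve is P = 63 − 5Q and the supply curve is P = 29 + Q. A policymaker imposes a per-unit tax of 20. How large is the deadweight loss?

33.33

Competitive equilibrium: 63 − 5Q = 29 + Q → Q* = 5.6667, P* = 34.6667.
With the tax, the buyer price exceeds the seller price by 20: (63 − 5Q) − (29 + Q) = 20 → Q' = 2.3333.
ΔQ = 5.6667 − 2.3333 = 3.3334; the wedge equals the tax, 20.
Welfare loss = ½ × 3.3334 × 20 = 33.33.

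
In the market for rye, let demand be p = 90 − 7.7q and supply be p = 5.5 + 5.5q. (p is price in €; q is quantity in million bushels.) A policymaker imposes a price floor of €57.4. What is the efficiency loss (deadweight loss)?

Competitive equilibrium: 90 − 7.7q = 5.5 + 5.5q → q* = 6.4015, p* = 40.7083.
At the floor p = 57.4, quantity demanded = (90 − 57.4)/7.7 = 4.2338.
Sellers' marginal cost at q' = 4.2338: 5.5 + 5.5·4.2338 = 28.7859.
Δq = 6.4015 − 4.2338 = 2.1677; wedge = 57.4 − 28.7859 = 28.6141.
Welfare loss = ½ × 2.1677 × 28.6141 = €31.01 million.

€31.01 million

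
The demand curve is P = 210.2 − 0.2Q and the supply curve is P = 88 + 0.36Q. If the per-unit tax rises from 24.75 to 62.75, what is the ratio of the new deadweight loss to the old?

Competitive equilibrium: 210.2 − 0.2Q = 88 + 0.36Q → Q* = 218.2143, P* = 166.5571.
For a per-unit tax t: ΔQ = t/0.56, so DWL = ½·t·(t/0.56) = t²/1.12.
At t = 24.75: DWL = 546.931. At t = 62.75: DWL = 3515.681.
Ratio = (62.75/24.75)² = 6.428.

6.428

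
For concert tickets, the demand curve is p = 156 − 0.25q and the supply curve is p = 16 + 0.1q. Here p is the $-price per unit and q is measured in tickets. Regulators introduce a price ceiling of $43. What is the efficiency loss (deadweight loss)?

Competitive equilibrium: 156 − 0.25q = 16 + 0.1q → q* = 400, p* = 56.
At the ceiling p = 43, quantity supplied = (43 − 16)/0.1 = 270.
Willingness to pay at q' = 270: 156 − 0.25·270 = 88.5.
Δq = 400 − 270 = 130; wedge = 88.5 − 43 = 45.5.
The triangle = ½ × 130 × 45.5 = $2957.50.

$2957.50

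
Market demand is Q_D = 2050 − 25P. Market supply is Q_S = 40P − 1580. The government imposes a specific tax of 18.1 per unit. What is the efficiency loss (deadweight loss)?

In inverse form: demand P = 82 − 0.04Q, supply P = 39.5 + 0.025Q.
Competitive equilibrium: 82 − 0.04Q = 39.5 + 0.025Q → Q* = 653.8462, P* = 55.8462.
With the tax, the buyer price exceeds the seller price by 18.1: (82 − 0.04Q) − (39.5 + 0.025Q) = 18.1 → Q' = 375.3846.
ΔQ = 653.8462 − 375.3846 = 278.4616; the wedge equals the tax, 18.1.
Deadweight loss = ½ × 278.4616 × 18.1 = 2520.08.

2520.08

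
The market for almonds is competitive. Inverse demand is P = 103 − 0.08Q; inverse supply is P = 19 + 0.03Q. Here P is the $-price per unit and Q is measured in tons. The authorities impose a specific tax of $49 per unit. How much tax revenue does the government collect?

Competitive equilibrium: 103 − 0.08Q = 19 + 0.03Q → Q* = 763.6364, P* = 41.9091.
With the tax, the buyer price exceeds the seller price by 49: (103 − 0.08Q) − (19 + 0.03Q) = 49 → Q' = 318.1818.
Tax revenue = 49 × 318.1818 = $15590.91.

$15590.91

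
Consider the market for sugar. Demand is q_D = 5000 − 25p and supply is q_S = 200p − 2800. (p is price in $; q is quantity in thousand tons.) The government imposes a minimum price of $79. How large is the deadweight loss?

$27639.06 thousand

In inverse form: demand p = 200 − 0.04q, supply p = 14 + 0.005q.
Competitive equilibrium: 200 − 0.04q = 14 + 0.005q → q* = 4133.3333, p* = 34.6667.
At the floor p = 79, quantity demanded = (200 − 79)/0.04 = 3025.
Sellers' marginal cost at q' = 3025: 14 + 0.005·3025 = 29.125.
Δq = 4133.3333 − 3025 = 1108.3333; wedge = 79 − 29.125 = 49.875.
DWL = ½ × 1108.3333 × 49.875 = $27639.06 thousand.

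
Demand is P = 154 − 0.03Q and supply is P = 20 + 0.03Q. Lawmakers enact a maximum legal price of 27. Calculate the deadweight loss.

Competitive equilibrium: 154 − 0.03Q = 20 + 0.03Q → Q* = 2233.3333, P* = 87.
At the ceiling P = 27, quantity supplied = (27 − 20)/0.03 = 233.3333.
Willingness to pay at Q' = 233.3333: 154 − 0.03·233.3333 = 147.
ΔQ = 2233.3333 − 233.3333 = 2000; wedge = 147 − 27 = 120.
Deadweight loss = ½ × 2000 × 120 = 120000.

120000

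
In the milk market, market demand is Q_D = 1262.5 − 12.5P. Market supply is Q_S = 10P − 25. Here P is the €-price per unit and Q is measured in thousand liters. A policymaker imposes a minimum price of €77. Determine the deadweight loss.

€5500.69 thousand

In inverse form: demand P = 101 − 0.08Q, supply P = 2.5 + 0.1Q.
Competitive equilibrium: 101 − 0.08Q = 2.5 + 0.1Q → Q* = 547.2222, P* = 57.2222.
At the floor P = 77, quantity demanded = (101 − 77)/0.08 = 300.
Sellers' marginal cost at Q' = 300: 2.5 + 0.1·300 = 32.5.
ΔQ = 547.2222 − 300 = 247.2222; wedge = 77 − 32.5 = 44.5.
Welfare loss = ½ × 247.2222 × 44.5 = €5500.69 thousand.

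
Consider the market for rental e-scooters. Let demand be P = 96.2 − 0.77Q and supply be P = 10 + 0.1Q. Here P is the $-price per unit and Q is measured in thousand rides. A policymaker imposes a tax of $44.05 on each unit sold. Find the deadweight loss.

Competitive equilibrium: 96.2 − 0.77Q = 10 + 0.1Q → Q* = 99.0805, P* = 19.908.
With the tax, the buyer price exceeds the seller price by 44.05: (96.2 − 0.77Q) − (10 + 0.1Q) = 44.05 → Q' = 48.4483.
ΔQ = 99.0805 − 48.4483 = 50.6322; the wedge equals the tax, 44.05.
Welfare loss = ½ × 50.6322 × 44.05 = $1115.17 thousand.

$1115.17 thousand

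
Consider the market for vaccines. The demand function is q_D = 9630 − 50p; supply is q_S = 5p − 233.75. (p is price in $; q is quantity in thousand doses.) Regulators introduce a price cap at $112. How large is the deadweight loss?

In inverse form: demand p = 192.6 − 0.02q, supply p = 46.75 + 0.2q.
Competitive equilibrium: 192.6 − 0.02q = 46.75 + 0.2q → q* = 662.9545, p* = 179.3409.
At the ceiling p = 112, quantity supplied = (112 − 46.75)/0.2 = 326.25.
Willingness to pay at q' = 326.25: 192.6 − 0.02·326.25 = 186.075.
Δq = 662.9545 − 326.25 = 336.7045; wedge = 186.075 − 112 = 74.075.
Deadweight loss = ½ × 336.7045 × 74.075 = $12470.69 thousand.

$12470.69 thousand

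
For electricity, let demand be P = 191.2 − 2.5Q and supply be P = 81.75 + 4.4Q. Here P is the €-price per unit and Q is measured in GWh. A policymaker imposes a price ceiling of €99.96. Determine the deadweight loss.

Competitive equilibrium: 191.2 − 2.5Q = 81.75 + 4.4Q → Q* = 15.86232, P* = 151.5442.
At the ceiling P = 99.96, quantity supplied = (99.96 − 81.75)/4.4 = 4.13864.
Willingness to pay at Q' = 4.13864: 191.2 − 2.5·4.13864 = 180.8534.
ΔQ = 15.86232 − 4.13864 = 11.72368; wedge = 180.8534 − 99.96 = 80.8934.
Deadweight loss = ½ × 11.72368 × 80.8934 = €474.18.

€474.18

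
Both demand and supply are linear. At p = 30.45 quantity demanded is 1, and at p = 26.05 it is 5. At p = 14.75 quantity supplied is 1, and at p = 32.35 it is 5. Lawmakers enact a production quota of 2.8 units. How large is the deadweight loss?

Demand slope = (26.05 − 30.45)/(5 − 1) = −1.1, so p = 31.55 − 1.1q.
Supply slope = (32.35 − 14.75)/(5 − 1) = 4.4, so p = 10.35 + 4.4q.
Competitive equilibrium: 31.55 − 1.1q = 10.35 + 4.4q → q* = 3.8545, p* = 27.31.
At q = 2.8: demand price = 31.55 − 1.1·2.8 = 28.47; supply price = 10.35 + 4.4·2.8 = 22.67.
Δq = 3.8545 − 2.8 = 1.0545; wedge = 28.47 − 22.67 = 5.8.
Deadweight loss = ½ × 1.0545 × 5.8 = 3.06.

3.06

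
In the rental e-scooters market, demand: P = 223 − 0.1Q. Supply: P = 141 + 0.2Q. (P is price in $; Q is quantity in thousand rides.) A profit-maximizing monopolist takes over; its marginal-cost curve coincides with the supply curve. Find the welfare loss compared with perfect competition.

Competitive equilibrium: 223 − 0.1Q = 141 + 0.2Q → Q* = 273.3333, P* = 195.6667.
Marginal revenue: MR = 223 − 0.2Q. Set MR = MC: 223 − 0.2Q = 141 + 0.2Q → Q_m = 205.
Price P_m = 223 − 0.1·205 = 202.5; MC(Q_m) = 141 + 0.2·205 = 182.
Competitive Q* = 273.3333, so ΔQ = 68.3333; wedge = 202.5 − 182 = 20.5.
The triangle = ½ × 68.3333 × 20.5 = $700.42 thousand.

$700.42 thousand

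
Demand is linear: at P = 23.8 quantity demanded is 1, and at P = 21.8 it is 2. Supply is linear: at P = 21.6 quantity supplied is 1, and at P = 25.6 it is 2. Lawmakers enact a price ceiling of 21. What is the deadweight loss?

Demand slope = (21.8 − 23.8)/(2 − 1) = −2, so P = 25.8 − 2Q.
Supply slope = (25.6 − 21.6)/(2 − 1) = 4, so P = 17.6 + 4Q.
Competitive equilibrium: 25.8 − 2Q = 17.6 + 4Q → Q* = 1.3667, P* = 23.0667.
At the ceiling P = 21, quantity supplied = (21 − 17.6)/4 = 0.85.
Willingness to pay at Q' = 0.85: 25.8 − 2·0.85 = 24.1.
ΔQ = 1.3667 − 0.85 = 0.5167; wedge = 24.1 − 21 = 3.1.
DWL = ½ × 0.5167 × 3.1 = 0.80.

0.80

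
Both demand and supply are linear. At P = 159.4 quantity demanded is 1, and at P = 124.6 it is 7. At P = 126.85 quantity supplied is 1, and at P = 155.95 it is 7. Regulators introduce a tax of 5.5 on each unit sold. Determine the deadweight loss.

1.42

Demand slope = (124.6 − 159.4)/(7 − 1) = −5.8, so P = 165.2 − 5.8Q.
Supply slope = (155.95 − 126.85)/(7 − 1) = 4.85, so P = 122 + 4.85Q.
Competitive equilibrium: 165.2 − 5.8Q = 122 + 4.85Q → Q* = 4.0563, P* = 141.6732.
With the tax, the buyer price exceeds the seller price by 5.5: (165.2 − 5.8Q) − (122 + 4.85Q) = 5.5 → Q' = 3.5399.
ΔQ = 4.0563 − 3.5399 = 0.5164; the wedge equals the tax, 5.5.
Deadweight loss = ½ × 0.5164 × 5.5 = 1.42.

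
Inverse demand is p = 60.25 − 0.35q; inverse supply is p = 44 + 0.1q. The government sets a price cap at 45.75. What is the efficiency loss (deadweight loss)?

Competitive equilibrium: 60.25 − 0.35q = 44 + 0.1q → q* = 36.1111, p* = 47.6111.
At the ceiling p = 45.75, quantity supplied = (45.75 − 44)/0.1 = 17.5.
Willingness to pay at q' = 17.5: 60.25 − 0.35·17.5 = 54.125.
Δq = 36.1111 − 17.5 = 18.6111; wedge = 54.125 − 45.75 = 8.375.
DWL = ½ × 18.6111 × 8.375 = 77.93.

77.93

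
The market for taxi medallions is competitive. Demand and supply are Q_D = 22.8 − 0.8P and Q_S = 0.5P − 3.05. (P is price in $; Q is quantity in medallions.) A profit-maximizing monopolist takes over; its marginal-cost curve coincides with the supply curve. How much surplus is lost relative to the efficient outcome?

In inverse form: demand P = 28.5 − 1.25Q, supply P = 6.1 + 2Q.
Competitive equilibrium: 28.5 − 1.25Q = 6.1 + 2Q → Q* = 6.8923, P* = 19.8846.
Marginal revenue: MR = 28.5 − 2.5Q. Set MR = MC: 28.5 − 2.5Q = 6.1 + 2Q → Q_m = 4.9778.
Price P_m = 28.5 − 1.25·4.9778 = 22.2778; MC(Q_m) = 6.1 + 2·4.9778 = 16.0556.
Competitive Q* = 6.8923, so ΔQ = 1.9145; wedge = 22.2778 − 16.0556 = 6.2222.
DWL = ½ × 1.9145 × 6.2222 = $5.96.

$5.96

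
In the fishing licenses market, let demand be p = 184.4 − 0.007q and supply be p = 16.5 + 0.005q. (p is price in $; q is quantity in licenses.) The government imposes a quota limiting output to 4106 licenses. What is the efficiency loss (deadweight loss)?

Competitive equilibrium: 184.4 − 0.007q = 16.5 + 0.005q → q* = 13991.6667, p* = 86.4583.
At q = 4106: demand price = 184.4 − 0.007·4106 = 155.658; supply price = 16.5 + 0.005·4106 = 37.03.
Δq = 13991.6667 − 4106 = 9885.6667; wedge = 155.658 − 37.03 = 118.628.
The triangle = ½ × 9885.6667 × 118.628 = $586358.43.

$586358.43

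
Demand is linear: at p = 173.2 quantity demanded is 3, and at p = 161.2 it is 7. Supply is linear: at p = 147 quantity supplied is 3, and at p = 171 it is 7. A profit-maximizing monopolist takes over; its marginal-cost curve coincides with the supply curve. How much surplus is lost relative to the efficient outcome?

9.83

Demand slope = (161.2 − 173.2)/(7 − 3) = −3, so p = 182.2 − 3q.
Supply slope = (171 − 147)/(7 − 3) = 6, so p = 129 + 6q.
Competitive equilibrium: 182.2 − 3q = 129 + 6q → q* = 5.9111, p* = 164.4667.
Marginal revenue: MR = 182.2 − 6q. Set MR = MC: 182.2 − 6q = 129 + 6q → q_m = 4.4333.
Price p_m = 182.2 − 3·4.4333 = 168.9001; MC(q_m) = 129 + 6·4.4333 = 155.5998.
Competitive q* = 5.9111, so Δq = 1.4778; wedge = 168.9001 − 155.5998 = 13.3003.
Welfare loss = ½ × 1.4778 × 13.3003 = 9.83.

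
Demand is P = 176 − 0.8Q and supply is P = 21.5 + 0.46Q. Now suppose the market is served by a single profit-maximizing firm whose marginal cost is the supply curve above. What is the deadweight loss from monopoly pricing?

1428.57

Competitive equilibrium: 176 − 0.8Q = 21.5 + 0.46Q → Q* = 122.619, P* = 77.9048.
Marginal revenue: MR = 176 − 1.6Q. Set MR = MC: 176 − 1.6Q = 21.5 + 0.46Q → Q_m = 75.
Price P_m = 176 − 0.8·75 = 116; MC(Q_m) = 21.5 + 0.46·75 = 56.
Competitive Q* = 122.619, so ΔQ = 47.619; wedge = 116 − 56 = 60.
The triangle = ½ × 47.619 × 60 = 1428.57.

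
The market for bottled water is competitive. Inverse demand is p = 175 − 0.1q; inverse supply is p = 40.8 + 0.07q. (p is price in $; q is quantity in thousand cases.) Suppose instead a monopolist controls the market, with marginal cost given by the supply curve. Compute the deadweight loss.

$7266.05 thousand

Competitive equilibrium: 175 − 0.1q = 40.8 + 0.07q → q* = 789.4118, p* = 96.0588.
Marginal revenue: MR = 175 − 0.2q. Set MR = MC: 175 − 0.2q = 40.8 + 0.07q → q_m = 497.037.
Price p_m = 175 − 0.1·497.037 = 125.2963; MC(q_m) = 40.8 + 0.07·497.037 = 75.5926.
Competitive q* = 789.4118, so Δq = 292.3748; wedge = 125.2963 − 75.5926 = 49.7037.
DWL = ½ × 292.3748 × 49.7037 = $7266.05 thousand.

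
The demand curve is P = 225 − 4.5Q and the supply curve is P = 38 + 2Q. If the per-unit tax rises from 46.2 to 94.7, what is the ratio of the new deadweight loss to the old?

Competitive equilibrium: 225 − 4.5Q = 38 + 2Q → Q* = 28.7692, P* = 95.5385.
For a per-unit tax t: ΔQ = t/6.5, so DWL = ½·t·(t/6.5) = t²/13.
At t = 46.2: DWL = 164.188. At t = 94.7: DWL = 689.853.
Ratio = (94.7/46.2)² = 4.202.

4.202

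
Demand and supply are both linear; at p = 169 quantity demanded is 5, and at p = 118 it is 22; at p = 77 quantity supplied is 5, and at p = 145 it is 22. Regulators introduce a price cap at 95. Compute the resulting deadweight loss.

261.45

Demand slope = (118 − 169)/(22 − 5) = −3, so p = 184 − 3q.
Supply slope = (145 − 77)/(22 − 5) = 4, so p = 57 + 4q.
Competitive equilibrium: 184 − 3q = 57 + 4q → q* = 18.1429, p* = 129.5714.
At the ceiling p = 95, quantity supplied = (95 − 57)/4 = 9.5.
Willingness to pay at q' = 9.5: 184 − 3·9.5 = 155.5.
Δq = 18.1429 − 9.5 = 8.6429; wedge = 155.5 − 95 = 60.5.
Deadweight loss = ½ × 8.6429 × 60.5 = 261.45.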